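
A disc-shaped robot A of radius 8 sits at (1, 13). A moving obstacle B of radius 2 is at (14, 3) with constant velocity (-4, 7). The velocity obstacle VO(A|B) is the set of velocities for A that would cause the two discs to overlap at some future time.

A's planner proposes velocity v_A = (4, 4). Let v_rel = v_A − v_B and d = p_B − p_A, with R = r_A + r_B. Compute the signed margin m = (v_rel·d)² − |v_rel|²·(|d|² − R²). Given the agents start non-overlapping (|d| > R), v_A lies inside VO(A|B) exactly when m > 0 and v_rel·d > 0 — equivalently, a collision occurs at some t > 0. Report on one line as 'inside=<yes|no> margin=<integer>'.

d = (13, -10),  |d|² = 269;  R = 8+2 = 10,  c = 269−10² = 169
v_rel = (8, -3),  |v_rel|² = 73;  v_rel·d = (8)·(13) + (-3)·(-10) = 134
73·t² − 268·t + 169 = 0  ⇒  m = 134² − 73·169 = 5619
m = 5619 > 0,  v_rel·d = 134 > 0  ⇒  inside

inside=yes margin=5619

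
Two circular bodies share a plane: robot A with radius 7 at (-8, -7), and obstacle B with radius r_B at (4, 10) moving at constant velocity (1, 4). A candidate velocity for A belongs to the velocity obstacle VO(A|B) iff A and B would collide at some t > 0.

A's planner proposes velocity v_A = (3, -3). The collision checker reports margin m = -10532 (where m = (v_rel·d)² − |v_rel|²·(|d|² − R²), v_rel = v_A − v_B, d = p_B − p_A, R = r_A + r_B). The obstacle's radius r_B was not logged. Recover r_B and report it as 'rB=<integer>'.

m = -10532
d = (12, 17);  v_rel = (2, -7),  |v_rel|² = 53
v_rel×d = (2)·(17) − (-7)·(12) = 118
since m = R²·53 − 118²:  R² = (13924 + -10532) / 53 = 64
R = √64 = 8  ⇒  r_B = 8 − 7 = 1

rB=1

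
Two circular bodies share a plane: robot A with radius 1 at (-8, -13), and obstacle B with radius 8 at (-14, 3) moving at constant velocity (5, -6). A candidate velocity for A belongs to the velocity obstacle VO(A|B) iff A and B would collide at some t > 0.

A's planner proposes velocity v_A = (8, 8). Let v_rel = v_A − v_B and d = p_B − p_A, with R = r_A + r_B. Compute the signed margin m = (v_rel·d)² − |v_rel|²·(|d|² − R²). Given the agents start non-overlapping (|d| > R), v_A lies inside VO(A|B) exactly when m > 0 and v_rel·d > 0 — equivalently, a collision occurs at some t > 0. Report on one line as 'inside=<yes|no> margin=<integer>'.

d = (-6, 16),  |d|² = 292;  R = 1+8 = 9,  c = 292−9² = 211
v_rel = (3, 14),  |v_rel|² = 205;  v_rel·d = (3)·(-6) + (14)·(16) = 206
205·t² − 412·t + 211 = 0  ⇒  m = 206² − 205·211 = -819
m = -819 < 0,  v_rel·d = 206 > 0  ⇒  outside

inside=no margin=-819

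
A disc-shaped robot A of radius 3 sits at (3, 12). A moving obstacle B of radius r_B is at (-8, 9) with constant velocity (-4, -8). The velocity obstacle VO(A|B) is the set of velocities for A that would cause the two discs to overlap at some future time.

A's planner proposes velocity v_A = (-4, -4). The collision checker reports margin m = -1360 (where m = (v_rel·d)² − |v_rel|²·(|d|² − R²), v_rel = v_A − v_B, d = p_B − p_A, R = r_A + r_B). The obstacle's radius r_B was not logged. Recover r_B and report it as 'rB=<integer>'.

m = -1360
d = (-11, -3);  v_rel = (0, 4),  |v_rel|² = 16
v_rel×d = (0)·(-3) − (4)·(-11) = 44
since m = R²·16 − 44²:  R² = (1936 + -1360) / 16 = 36
R = √36 = 6  ⇒  r_B = 6 − 3 = 3

rB=3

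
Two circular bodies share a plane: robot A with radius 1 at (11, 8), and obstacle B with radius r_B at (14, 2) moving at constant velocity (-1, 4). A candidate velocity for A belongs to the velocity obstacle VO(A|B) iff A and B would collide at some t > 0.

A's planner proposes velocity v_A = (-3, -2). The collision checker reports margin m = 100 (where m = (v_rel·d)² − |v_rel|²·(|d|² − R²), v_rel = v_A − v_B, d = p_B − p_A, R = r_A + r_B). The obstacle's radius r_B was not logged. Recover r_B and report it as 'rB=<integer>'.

m = 100
d = (3, -6);  v_rel = (-2, -6),  |v_rel|² = 40
v_rel×d = (-2)·(-6) − (-6)·(3) = 30
since m = R²·40 − 30²:  R² = (900 + 100) / 40 = 25
R = √25 = 5  ⇒  r_B = 5 − 1 = 4

rB=4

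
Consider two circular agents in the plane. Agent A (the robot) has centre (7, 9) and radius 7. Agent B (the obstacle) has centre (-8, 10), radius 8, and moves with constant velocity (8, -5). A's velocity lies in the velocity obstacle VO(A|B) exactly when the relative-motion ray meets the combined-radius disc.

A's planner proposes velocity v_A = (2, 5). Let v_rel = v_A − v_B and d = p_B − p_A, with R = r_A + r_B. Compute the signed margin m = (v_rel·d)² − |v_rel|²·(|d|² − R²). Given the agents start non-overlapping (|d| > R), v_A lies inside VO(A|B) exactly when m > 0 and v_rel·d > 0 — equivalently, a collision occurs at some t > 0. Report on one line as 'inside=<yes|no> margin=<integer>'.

d = (-15, 1),  |d|² = 226;  R = 7+8 = 15,  c = 226−15² = 1
v_rel = (-6, 10),  |v_rel|² = 136;  v_rel·d = (-6)·(-15) + (10)·(1) = 100
136·t² − 200·t + 1 = 0  ⇒  m = 100² − 136·1 = 9864
m = 9864 > 0,  v_rel·d = 100 > 0  ⇒  inside

inside=yes margin=9864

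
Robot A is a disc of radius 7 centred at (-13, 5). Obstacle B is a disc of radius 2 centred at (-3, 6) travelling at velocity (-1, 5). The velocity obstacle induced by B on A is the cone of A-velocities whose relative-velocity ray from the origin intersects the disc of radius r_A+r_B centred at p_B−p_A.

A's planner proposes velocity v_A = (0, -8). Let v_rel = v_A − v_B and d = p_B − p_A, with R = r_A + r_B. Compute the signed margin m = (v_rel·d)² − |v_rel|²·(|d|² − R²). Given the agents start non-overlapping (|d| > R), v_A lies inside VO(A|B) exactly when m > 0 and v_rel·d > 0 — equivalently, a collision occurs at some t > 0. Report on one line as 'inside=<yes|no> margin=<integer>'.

d = (10, 1),  |d|² = 101;  R = 7+2 = 9,  c = 101−9² = 20
v_rel = (1, -13),  |v_rel|² = 170;  v_rel·d = (1)·(10) + (-13)·(1) = -3
170·t² + 6·t + 20 = 0  ⇒  m = (-3)² − 170·20 = -3391
m = -3391 < 0,  v_rel·d = -3 < 0  ⇒  outside

inside=no margin=-3391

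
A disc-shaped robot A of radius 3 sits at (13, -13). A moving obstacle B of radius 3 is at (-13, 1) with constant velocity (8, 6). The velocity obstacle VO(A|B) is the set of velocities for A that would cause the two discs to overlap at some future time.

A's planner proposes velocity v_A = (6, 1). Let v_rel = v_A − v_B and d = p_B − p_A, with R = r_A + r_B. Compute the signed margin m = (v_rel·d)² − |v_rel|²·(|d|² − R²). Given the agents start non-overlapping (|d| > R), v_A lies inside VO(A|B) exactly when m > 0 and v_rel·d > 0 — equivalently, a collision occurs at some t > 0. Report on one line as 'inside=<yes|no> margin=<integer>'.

d = (-26, 14),  |d|² = 872;  R = 3+3 = 6,  c = 872−6² = 836
v_rel = (-2, -5),  |v_rel|² = 29;  v_rel·d = (-2)·(-26) + (-5)·(14) = -18
29·t² + 36·t + 836 = 0  ⇒  m = (-18)² − 29·836 = -23920
m = -23920 < 0,  v_rel·d = -18 < 0  ⇒  outside

inside=no margin=-23920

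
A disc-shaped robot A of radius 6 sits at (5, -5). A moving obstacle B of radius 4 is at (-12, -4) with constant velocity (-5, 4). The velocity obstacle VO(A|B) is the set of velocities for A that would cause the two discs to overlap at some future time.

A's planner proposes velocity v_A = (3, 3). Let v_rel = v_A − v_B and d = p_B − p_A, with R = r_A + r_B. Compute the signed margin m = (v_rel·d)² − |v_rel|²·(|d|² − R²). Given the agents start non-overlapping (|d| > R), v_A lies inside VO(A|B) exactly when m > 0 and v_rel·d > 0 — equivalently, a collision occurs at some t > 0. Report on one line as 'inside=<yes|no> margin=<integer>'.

d = (-17, 1),  |d|² = 290;  R = 6+4 = 10,  c = 290−10² = 190
v_rel = (8, -1),  |v_rel|² = 65;  v_rel·d = (8)·(-17) + (-1)·(1) = -137
65·t² + 274·t + 190 = 0  ⇒  m = (-137)² − 65·190 = 6419
m = 6419 > 0,  v_rel·d = -137 < 0  ⇒  outside

inside=no margin=6419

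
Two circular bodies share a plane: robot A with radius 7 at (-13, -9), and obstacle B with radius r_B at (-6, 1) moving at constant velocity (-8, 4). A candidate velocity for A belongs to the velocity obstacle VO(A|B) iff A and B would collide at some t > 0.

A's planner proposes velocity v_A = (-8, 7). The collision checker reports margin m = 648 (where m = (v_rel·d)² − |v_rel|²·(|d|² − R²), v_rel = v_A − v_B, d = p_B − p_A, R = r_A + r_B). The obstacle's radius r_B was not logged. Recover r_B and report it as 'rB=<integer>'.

m = 648
d = (7, 10);  v_rel = (0, 3),  |v_rel|² = 9
v_rel×d = (0)·(10) − (3)·(7) = -21
since m = R²·9 − (-21)²:  R² = (441 + 648) / 9 = 121
R = √121 = 11  ⇒  r_B = 11 − 7 = 4

rB=4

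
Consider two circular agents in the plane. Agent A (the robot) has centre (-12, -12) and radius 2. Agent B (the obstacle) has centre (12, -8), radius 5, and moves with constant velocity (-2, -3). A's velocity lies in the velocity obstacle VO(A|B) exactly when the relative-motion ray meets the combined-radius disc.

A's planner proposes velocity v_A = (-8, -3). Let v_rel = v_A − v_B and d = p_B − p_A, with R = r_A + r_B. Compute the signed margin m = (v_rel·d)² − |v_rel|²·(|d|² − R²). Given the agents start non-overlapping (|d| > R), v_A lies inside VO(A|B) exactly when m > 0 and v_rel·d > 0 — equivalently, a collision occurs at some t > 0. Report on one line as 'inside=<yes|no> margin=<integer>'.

d = (24, 4),  |d|² = 592;  R = 2+5 = 7,  c = 592−7² = 543
v_rel = (-6, 0),  |v_rel|² = 36;  v_rel·d = (-6)·(24) + (0)·(4) = -144
36·t² + 288·t + 543 = 0  ⇒  m = (-144)² − 36·543 = 1188
m = 1188 > 0,  v_rel·d = -144 < 0  ⇒  outside

inside=no margin=1188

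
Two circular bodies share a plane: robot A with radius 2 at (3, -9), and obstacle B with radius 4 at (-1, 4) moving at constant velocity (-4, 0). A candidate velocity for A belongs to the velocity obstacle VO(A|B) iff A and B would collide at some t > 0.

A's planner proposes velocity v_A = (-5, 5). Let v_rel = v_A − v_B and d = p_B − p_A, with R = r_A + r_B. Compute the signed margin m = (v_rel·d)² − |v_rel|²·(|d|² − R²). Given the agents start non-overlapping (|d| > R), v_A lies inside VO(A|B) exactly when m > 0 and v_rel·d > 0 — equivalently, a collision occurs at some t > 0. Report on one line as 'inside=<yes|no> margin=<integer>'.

d = (-4, 13),  |d|² = 185;  R = 2+4 = 6,  c = 185−6² = 149
v_rel = (-1, 5),  |v_rel|² = 26;  v_rel·d = (-1)·(-4) + (5)·(13) = 69
26·t² − 138·t + 149 = 0  ⇒  m = 69² − 26·149 = 887
m = 887 > 0,  v_rel·d = 69 > 0  ⇒  inside

inside=yes margin=887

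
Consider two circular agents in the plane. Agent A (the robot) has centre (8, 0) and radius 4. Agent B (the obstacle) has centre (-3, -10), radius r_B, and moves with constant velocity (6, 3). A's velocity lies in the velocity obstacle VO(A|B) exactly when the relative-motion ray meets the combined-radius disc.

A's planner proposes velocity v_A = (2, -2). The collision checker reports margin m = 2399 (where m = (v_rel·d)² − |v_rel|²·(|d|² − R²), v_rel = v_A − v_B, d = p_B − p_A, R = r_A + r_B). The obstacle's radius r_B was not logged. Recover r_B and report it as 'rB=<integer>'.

m = 2399
d = (-11, -10);  v_rel = (-4, -5),  |v_rel|² = 41
v_rel×d = (-4)·(-10) − (-5)·(-11) = -15
since m = R²·41 − (-15)²:  R² = (225 + 2399) / 41 = 64
R = √64 = 8  ⇒  r_B = 8 − 4 = 4

rB=4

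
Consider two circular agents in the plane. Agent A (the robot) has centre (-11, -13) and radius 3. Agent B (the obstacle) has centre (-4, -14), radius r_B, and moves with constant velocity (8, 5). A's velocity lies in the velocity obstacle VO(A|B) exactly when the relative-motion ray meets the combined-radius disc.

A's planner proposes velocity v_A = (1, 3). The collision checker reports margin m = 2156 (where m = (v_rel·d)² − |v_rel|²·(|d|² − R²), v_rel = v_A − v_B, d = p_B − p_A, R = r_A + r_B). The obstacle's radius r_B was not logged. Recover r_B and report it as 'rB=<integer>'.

m = 2156
d = (7, -1);  v_rel = (-7, -2),  |v_rel|² = 53
v_rel×d = (-7)·(-1) − (-2)·(7) = 21
since m = R²·53 − 21²:  R² = (441 + 2156) / 53 = 49
R = √49 = 7  ⇒  r_B = 7 − 3 = 4

rB=4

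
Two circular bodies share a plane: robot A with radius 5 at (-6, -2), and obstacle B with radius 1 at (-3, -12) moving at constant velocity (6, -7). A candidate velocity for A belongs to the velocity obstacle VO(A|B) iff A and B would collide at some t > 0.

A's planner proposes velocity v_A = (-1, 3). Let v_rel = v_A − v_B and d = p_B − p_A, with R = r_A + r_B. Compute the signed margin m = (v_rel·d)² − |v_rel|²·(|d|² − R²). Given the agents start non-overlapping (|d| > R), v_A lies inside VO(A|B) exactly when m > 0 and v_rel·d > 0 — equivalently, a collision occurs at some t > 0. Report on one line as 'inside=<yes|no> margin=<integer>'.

d = (3, -10),  |d|² = 109;  R = 5+1 = 6,  c = 109−6² = 73
v_rel = (-7, 10),  |v_rel|² = 149;  v_rel·d = (-7)·(3) + (10)·(-10) = -121
149·t² + 242·t + 73 = 0  ⇒  m = (-121)² − 149·73 = 3764
m = 3764 > 0,  v_rel·d = -121 < 0  ⇒  outside

inside=no margin=3764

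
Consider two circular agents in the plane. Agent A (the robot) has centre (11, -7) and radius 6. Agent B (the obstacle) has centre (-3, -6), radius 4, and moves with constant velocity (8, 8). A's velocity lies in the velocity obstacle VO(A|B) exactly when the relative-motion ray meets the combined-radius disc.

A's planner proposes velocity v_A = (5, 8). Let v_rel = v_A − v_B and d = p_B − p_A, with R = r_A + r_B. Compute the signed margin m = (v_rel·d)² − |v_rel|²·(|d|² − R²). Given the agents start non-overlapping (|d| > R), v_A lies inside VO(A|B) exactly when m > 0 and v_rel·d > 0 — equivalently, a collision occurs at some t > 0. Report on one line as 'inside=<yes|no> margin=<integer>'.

d = (-14, 1),  |d|² = 197;  R = 6+4 = 10,  c = 197−10² = 97
v_rel = (-3, 0),  |v_rel|² = 9;  v_rel·d = (-3)·(-14) + (0)·(1) = 42
9·t² − 84·t + 97 = 0  ⇒  m = 42² − 9·97 = 891
m = 891 > 0,  v_rel·d = 42 > 0  ⇒  inside

inside=yes margin=891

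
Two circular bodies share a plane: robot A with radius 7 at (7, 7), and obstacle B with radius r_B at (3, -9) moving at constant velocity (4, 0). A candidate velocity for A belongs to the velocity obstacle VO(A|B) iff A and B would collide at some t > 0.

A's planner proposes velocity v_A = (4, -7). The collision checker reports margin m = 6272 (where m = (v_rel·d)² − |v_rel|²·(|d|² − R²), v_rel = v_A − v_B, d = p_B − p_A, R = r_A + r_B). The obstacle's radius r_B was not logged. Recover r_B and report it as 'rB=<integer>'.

m = 6272
d = (-4, -16);  v_rel = (0, -7),  |v_rel|² = 49
v_rel×d = (0)·(-16) − (-7)·(-4) = -28
since m = R²·49 − (-28)²:  R² = (784 + 6272) / 49 = 144
R = √144 = 12  ⇒  r_B = 12 − 7 = 5

rB=5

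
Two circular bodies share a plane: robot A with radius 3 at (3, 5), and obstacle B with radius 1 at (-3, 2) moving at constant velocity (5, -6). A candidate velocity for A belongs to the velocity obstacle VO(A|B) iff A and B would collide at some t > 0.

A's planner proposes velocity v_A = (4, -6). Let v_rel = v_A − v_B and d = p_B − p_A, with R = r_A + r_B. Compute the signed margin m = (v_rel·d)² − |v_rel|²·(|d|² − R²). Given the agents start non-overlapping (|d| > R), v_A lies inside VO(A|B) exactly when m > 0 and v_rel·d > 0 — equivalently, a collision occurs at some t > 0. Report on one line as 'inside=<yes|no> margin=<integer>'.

d = (-6, -3),  |d|² = 45;  R = 3+1 = 4,  c = 45−4² = 29
v_rel = (-1, 0),  |v_rel|² = 1;  v_rel·d = (-1)·(-6) + (0)·(-3) = 6
1·t² − 12·t + 29 = 0  ⇒  m = 6² − 1·29 = 7
m = 7 > 0,  v_rel·d = 6 > 0  ⇒  inside

inside=yes margin=7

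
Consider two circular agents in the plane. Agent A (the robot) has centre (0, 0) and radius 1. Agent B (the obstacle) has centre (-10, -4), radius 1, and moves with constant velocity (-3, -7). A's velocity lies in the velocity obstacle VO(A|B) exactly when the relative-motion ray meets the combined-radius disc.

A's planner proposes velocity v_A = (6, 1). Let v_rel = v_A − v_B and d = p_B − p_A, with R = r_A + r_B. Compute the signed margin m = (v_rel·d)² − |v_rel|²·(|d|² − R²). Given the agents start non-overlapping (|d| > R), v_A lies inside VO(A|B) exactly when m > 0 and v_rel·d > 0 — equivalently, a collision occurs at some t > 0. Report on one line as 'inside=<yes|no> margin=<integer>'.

d = (-10, -4),  |d|² = 116;  R = 1+1 = 2,  c = 116−2² = 112
v_rel = (9, 8),  |v_rel|² = 145;  v_rel·d = (9)·(-10) + (8)·(-4) = -122
145·t² + 244·t + 112 = 0  ⇒  m = (-122)² − 145·112 = -1356
m = -1356 < 0,  v_rel·d = -122 < 0  ⇒  outside

inside=no margin=-1356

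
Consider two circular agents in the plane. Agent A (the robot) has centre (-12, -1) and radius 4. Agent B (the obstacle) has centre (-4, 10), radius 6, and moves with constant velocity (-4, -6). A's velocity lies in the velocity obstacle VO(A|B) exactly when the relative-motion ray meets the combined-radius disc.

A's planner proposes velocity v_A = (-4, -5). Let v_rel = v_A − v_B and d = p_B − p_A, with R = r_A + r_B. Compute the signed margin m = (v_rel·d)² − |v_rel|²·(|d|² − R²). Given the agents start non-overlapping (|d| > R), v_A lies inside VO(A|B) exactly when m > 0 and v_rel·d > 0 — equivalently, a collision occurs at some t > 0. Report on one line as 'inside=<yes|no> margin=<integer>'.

d = (8, 11),  |d|² = 185;  R = 4+6 = 10,  c = 185−10² = 85
v_rel = (0, 1),  |v_rel|² = 1;  v_rel·d = (0)·(8) + (1)·(11) = 11
1·t² − 22·t + 85 = 0  ⇒  m = 11² − 1·85 = 36
m = 36 > 0,  v_rel·d = 11 > 0  ⇒  inside

inside=yes margin=36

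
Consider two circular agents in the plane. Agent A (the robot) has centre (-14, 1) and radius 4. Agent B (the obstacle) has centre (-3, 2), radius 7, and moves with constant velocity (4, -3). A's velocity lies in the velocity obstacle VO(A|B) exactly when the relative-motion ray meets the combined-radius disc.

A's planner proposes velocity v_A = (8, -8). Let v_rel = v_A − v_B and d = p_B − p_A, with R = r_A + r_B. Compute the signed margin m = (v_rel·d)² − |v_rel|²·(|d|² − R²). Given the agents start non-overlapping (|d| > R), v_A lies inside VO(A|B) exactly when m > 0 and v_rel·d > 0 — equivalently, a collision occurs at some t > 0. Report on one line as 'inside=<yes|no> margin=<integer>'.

d = (11, 1),  |d|² = 122;  R = 4+7 = 11,  c = 122−11² = 1
v_rel = (4, -5),  |v_rel|² = 41;  v_rel·d = (4)·(11) + (-5)·(1) = 39
41·t² − 78·t + 1 = 0  ⇒  m = 39² − 41·1 = 1480
m = 1480 > 0,  v_rel·d = 39 > 0  ⇒  inside

inside=yes margin=1480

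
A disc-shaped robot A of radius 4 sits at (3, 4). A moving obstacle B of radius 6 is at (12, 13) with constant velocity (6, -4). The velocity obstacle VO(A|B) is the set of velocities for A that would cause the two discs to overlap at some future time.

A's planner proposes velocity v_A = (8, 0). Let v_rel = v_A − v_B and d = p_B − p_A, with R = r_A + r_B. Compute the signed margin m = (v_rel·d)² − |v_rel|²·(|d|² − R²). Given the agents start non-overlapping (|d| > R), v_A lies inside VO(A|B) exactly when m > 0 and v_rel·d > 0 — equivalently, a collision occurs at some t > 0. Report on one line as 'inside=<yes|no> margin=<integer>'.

d = (9, 9),  |d|² = 162;  R = 4+6 = 10,  c = 162−10² = 62
v_rel = (2, 4),  |v_rel|² = 20;  v_rel·d = (2)·(9) + (4)·(9) = 54
20·t² − 108·t + 62 = 0  ⇒  m = 54² − 20·62 = 1676
m = 1676 > 0,  v_rel·d = 54 > 0  ⇒  inside

inside=yes margin=1676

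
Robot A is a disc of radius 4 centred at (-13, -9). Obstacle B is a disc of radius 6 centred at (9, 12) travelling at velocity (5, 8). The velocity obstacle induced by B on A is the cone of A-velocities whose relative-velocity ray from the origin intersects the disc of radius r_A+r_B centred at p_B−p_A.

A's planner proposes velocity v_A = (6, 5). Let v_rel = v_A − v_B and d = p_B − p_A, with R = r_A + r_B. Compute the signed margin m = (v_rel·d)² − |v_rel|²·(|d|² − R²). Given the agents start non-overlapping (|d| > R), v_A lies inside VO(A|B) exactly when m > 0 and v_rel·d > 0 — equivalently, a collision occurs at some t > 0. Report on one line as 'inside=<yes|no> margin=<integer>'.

d = (22, 21),  |d|² = 925;  R = 4+6 = 10,  c = 925−10² = 825
v_rel = (1, -3),  |v_rel|² = 10;  v_rel·d = (1)·(22) + (-3)·(21) = -41
10·t² + 82·t + 825 = 0  ⇒  m = (-41)² − 10·825 = -6569
m = -6569 < 0,  v_rel·d = -41 < 0  ⇒  outside

inside=no margin=-6569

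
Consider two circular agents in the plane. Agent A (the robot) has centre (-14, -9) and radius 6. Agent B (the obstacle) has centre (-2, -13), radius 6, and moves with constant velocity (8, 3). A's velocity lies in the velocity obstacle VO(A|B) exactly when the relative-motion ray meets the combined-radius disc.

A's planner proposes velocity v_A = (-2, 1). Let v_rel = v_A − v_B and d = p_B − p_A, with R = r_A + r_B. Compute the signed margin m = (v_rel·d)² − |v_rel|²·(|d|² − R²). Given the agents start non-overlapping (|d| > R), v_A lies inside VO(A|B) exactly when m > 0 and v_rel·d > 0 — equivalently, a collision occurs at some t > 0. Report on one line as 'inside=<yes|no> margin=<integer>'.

d = (12, -4),  |d|² = 160;  R = 6+6 = 12,  c = 160−12² = 16
v_rel = (-10, -2),  |v_rel|² = 104;  v_rel·d = (-10)·(12) + (-2)·(-4) = -112
104·t² + 224·t + 16 = 0  ⇒  m = (-112)² − 104·16 = 10880
m = 10880 > 0,  v_rel·d = -112 < 0  ⇒  outside

inside=no margin=10880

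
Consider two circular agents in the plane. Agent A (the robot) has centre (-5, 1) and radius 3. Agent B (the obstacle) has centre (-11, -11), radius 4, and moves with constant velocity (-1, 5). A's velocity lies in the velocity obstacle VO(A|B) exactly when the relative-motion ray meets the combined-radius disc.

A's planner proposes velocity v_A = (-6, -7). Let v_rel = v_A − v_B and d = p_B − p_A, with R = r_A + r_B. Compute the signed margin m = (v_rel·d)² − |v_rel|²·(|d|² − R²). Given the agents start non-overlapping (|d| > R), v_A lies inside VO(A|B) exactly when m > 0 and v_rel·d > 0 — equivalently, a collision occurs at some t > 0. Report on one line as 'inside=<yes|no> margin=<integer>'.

d = (-6, -12),  |d|² = 180;  R = 3+4 = 7,  c = 180−7² = 131
v_rel = (-5, -12),  |v_rel|² = 169;  v_rel·d = (-5)·(-6) + (-12)·(-12) = 174
169·t² − 348·t + 131 = 0  ⇒  m = 174² − 169·131 = 8137
m = 8137 > 0,  v_rel·d = 174 > 0  ⇒  inside

inside=yes margin=8137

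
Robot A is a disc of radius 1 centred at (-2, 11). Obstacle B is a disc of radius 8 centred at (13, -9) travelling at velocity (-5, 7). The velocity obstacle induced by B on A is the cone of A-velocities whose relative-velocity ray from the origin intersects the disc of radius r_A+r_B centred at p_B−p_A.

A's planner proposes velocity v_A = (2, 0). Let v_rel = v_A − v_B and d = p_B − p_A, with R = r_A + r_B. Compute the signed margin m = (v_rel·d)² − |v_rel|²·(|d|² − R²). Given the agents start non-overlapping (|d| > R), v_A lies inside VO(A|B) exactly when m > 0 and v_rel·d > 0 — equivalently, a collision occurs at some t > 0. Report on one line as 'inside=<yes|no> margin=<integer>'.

d = (15, -20),  |d|² = 625;  R = 1+8 = 9,  c = 625−9² = 544
v_rel = (7, -7),  |v_rel|² = 98;  v_rel·d = (7)·(15) + (-7)·(-20) = 245
98·t² − 490·t + 544 = 0  ⇒  m = 245² − 98·544 = 6713
m = 6713 > 0,  v_rel·d = 245 > 0  ⇒  inside

inside=yes margin=6713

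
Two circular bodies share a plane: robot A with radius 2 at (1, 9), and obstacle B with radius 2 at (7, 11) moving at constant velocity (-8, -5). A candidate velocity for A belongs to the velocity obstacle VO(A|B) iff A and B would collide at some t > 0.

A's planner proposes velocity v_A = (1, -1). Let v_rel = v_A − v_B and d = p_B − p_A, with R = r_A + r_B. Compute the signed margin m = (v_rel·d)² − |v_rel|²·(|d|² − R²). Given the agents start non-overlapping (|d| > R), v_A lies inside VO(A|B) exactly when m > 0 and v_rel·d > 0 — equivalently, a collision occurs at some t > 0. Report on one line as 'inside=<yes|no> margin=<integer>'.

d = (6, 2),  |d|² = 40;  R = 2+2 = 4,  c = 40−4² = 24
v_rel = (9, 4),  |v_rel|² = 97;  v_rel·d = (9)·(6) + (4)·(2) = 62
97·t² − 124·t + 24 = 0  ⇒  m = 62² − 97·24 = 1516
m = 1516 > 0,  v_rel·d = 62 > 0  ⇒  inside

inside=yes margin=1516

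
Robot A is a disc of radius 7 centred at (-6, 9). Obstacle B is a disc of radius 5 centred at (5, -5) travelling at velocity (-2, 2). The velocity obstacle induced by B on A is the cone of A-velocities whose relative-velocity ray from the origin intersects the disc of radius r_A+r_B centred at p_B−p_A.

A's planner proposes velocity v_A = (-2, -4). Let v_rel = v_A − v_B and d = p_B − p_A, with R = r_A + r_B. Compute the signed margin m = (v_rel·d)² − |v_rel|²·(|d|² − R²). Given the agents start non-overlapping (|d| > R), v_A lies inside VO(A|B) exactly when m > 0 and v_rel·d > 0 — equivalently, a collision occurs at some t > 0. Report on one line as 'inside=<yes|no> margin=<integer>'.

d = (11, -14),  |d|² = 317;  R = 7+5 = 12,  c = 317−12² = 173
v_rel = (0, -6),  |v_rel|² = 36;  v_rel·d = (0)·(11) + (-6)·(-14) = 84
36·t² − 168·t + 173 = 0  ⇒  m = 84² − 36·173 = 828
m = 828 > 0,  v_rel·d = 84 > 0  ⇒  inside

inside=yes margin=828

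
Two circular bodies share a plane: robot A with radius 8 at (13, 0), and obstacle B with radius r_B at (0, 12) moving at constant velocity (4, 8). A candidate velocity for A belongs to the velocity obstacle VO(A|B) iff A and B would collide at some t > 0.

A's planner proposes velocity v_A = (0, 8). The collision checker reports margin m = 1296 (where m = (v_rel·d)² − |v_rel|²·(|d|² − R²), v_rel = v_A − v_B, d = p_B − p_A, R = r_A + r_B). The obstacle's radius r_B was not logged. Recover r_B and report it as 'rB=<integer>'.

m = 1296
d = (-13, 12);  v_rel = (-4, 0),  |v_rel|² = 16
v_rel×d = (-4)·(12) − (0)·(-13) = -48
since m = R²·16 − (-48)²:  R² = (2304 + 1296) / 16 = 225
R = √225 = 15  ⇒  r_B = 15 − 8 = 7

rB=7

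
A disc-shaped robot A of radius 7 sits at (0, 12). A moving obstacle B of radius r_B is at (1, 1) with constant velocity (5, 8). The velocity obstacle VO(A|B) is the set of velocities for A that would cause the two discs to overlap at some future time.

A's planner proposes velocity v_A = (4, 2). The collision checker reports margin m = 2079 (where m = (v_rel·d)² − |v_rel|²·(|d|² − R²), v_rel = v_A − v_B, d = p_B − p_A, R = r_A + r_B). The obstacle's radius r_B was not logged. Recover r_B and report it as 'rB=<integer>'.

m = 2079
d = (1, -11);  v_rel = (-1, -6),  |v_rel|² = 37
v_rel×d = (-1)·(-11) − (-6)·(1) = 17
since m = R²·37 − 17²:  R² = (289 + 2079) / 37 = 64
R = √64 = 8  ⇒  r_B = 8 − 7 = 1

rB=1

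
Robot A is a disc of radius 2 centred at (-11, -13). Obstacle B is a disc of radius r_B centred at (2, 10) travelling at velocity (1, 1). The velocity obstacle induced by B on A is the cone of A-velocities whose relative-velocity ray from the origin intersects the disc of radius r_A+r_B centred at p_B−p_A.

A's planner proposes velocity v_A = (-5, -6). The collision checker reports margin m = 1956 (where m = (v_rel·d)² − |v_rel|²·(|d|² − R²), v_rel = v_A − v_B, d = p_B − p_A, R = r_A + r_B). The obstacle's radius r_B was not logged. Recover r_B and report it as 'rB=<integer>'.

m = 1956
d = (13, 23);  v_rel = (-6, -7),  |v_rel|² = 85
v_rel×d = (-6)·(23) − (-7)·(13) = -47
since m = R²·85 − (-47)²:  R² = (2209 + 1956) / 85 = 49
R = √49 = 7  ⇒  r_B = 7 − 2 = 5

rB=5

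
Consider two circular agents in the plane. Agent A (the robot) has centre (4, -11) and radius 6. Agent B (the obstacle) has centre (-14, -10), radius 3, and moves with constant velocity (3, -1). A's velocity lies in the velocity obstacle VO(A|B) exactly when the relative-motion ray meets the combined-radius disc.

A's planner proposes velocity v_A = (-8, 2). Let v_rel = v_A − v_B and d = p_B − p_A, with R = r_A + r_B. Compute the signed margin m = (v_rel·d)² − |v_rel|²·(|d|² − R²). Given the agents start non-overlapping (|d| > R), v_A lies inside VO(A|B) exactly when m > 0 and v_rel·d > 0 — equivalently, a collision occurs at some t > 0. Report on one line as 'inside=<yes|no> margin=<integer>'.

d = (-18, 1),  |d|² = 325;  R = 6+3 = 9,  c = 325−9² = 244
v_rel = (-11, 3),  |v_rel|² = 130;  v_rel·d = (-11)·(-18) + (3)·(1) = 201
130·t² − 402·t + 244 = 0  ⇒  m = 201² − 130·244 = 8681
m = 8681 > 0,  v_rel·d = 201 > 0  ⇒  inside

inside=yes margin=8681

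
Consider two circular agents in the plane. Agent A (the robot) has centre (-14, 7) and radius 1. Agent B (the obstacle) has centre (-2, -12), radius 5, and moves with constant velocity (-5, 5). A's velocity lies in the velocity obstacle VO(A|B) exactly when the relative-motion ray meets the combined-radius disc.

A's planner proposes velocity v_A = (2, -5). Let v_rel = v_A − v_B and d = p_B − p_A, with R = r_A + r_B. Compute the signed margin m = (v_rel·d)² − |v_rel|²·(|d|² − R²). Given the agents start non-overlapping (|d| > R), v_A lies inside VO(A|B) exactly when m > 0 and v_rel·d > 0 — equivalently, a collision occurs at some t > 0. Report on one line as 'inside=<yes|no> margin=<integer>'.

d = (12, -19),  |d|² = 505;  R = 1+5 = 6,  c = 505−6² = 469
v_rel = (7, -10),  |v_rel|² = 149;  v_rel·d = (7)·(12) + (-10)·(-19) = 274
149·t² − 548·t + 469 = 0  ⇒  m = 274² − 149·469 = 5195
m = 5195 > 0,  v_rel·d = 274 > 0  ⇒  inside

inside=yes margin=5195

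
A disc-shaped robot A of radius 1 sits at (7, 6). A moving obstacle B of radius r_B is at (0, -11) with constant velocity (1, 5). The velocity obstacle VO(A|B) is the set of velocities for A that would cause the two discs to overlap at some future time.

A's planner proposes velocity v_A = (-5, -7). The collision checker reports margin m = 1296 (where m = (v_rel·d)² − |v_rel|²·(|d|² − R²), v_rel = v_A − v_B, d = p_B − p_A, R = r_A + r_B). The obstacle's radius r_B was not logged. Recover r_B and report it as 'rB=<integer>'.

m = 1296
d = (-7, -17);  v_rel = (-6, -12),  |v_rel|² = 180
v_rel×d = (-6)·(-17) − (-12)·(-7) = 18
since m = R²·180 − 18²:  R² = (324 + 1296) / 180 = 9
R = √9 = 3  ⇒  r_B = 3 − 1 = 2

rB=2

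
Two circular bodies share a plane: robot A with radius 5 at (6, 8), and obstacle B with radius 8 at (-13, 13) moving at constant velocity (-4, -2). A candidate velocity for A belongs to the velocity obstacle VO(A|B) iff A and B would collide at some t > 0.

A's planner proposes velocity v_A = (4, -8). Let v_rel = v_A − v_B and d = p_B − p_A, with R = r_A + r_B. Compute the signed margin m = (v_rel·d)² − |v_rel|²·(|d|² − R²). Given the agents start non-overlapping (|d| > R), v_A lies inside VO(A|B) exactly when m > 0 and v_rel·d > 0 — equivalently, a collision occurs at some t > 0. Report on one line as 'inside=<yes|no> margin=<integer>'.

d = (-19, 5),  |d|² = 386;  R = 5+8 = 13,  c = 386−13² = 217
v_rel = (8, -6),  |v_rel|² = 100;  v_rel·d = (8)·(-19) + (-6)·(5) = -182
100·t² + 364·t + 217 = 0  ⇒  m = (-182)² − 100·217 = 11424
m = 11424 > 0,  v_rel·d = -182 < 0  ⇒  outside

inside=no margin=11424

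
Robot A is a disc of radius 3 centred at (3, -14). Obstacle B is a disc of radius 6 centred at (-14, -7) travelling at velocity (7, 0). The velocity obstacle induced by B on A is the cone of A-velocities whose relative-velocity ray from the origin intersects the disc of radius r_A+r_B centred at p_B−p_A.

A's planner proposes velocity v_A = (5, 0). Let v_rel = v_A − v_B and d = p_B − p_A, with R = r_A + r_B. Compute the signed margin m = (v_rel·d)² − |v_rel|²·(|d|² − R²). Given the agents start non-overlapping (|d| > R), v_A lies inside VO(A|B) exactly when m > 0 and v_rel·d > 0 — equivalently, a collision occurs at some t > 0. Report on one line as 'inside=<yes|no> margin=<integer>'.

d = (-17, 7),  |d|² = 338;  R = 3+6 = 9,  c = 338−9² = 257
v_rel = (-2, 0),  |v_rel|² = 4;  v_rel·d = (-2)·(-17) + (0)·(7) = 34
4·t² − 68·t + 257 = 0  ⇒  m = 34² − 4·257 = 128
m = 128 > 0,  v_rel·d = 34 > 0  ⇒  inside

inside=yes margin=128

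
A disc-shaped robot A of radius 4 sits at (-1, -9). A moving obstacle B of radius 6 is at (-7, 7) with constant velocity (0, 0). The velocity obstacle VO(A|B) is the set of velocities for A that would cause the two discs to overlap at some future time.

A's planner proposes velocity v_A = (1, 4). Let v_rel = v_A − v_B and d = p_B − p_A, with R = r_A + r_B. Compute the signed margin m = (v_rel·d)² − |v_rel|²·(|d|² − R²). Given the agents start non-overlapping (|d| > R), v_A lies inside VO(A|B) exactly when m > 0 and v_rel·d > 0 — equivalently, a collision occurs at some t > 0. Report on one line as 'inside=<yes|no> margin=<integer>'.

d = (-6, 16),  |d|² = 292;  R = 4+6 = 10,  c = 292−10² = 192
v_rel = (1, 4),  |v_rel|² = 17;  v_rel·d = (1)·(-6) + (4)·(16) = 58
17·t² − 116·t + 192 = 0  ⇒  m = 58² − 17·192 = 100
m = 100 > 0,  v_rel·d = 58 > 0  ⇒  inside

inside=yes margin=100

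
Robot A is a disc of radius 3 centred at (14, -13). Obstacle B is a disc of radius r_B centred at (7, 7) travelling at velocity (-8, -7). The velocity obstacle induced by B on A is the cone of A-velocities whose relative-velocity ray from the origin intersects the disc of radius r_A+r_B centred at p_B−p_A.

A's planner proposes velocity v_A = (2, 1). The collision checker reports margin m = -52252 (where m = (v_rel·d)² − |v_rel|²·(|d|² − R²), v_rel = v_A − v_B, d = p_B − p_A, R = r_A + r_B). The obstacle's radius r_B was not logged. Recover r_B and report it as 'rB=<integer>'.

m = -52252
d = (-7, 20);  v_rel = (10, 8),  |v_rel|² = 164
v_rel×d = (10)·(20) − (8)·(-7) = 256
since m = R²·164 − 256²:  R² = (65536 + -52252) / 164 = 81
R = √81 = 9  ⇒  r_B = 9 − 3 = 6

rB=6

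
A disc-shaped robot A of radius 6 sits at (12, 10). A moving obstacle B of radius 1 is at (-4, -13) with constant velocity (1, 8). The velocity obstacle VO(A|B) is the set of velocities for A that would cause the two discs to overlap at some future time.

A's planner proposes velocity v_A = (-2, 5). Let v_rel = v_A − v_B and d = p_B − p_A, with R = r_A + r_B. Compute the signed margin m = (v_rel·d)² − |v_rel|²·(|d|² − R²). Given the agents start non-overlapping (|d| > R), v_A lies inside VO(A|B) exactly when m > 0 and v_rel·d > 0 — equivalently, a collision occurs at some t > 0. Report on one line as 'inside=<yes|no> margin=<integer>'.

d = (-16, -23),  |d|² = 785;  R = 6+1 = 7,  c = 785−7² = 736
v_rel = (-3, -3),  |v_rel|² = 18;  v_rel·d = (-3)·(-16) + (-3)·(-23) = 117
18·t² − 234·t + 736 = 0  ⇒  m = 117² − 18·736 = 441
m = 441 > 0,  v_rel·d = 117 > 0  ⇒  inside

inside=yes margin=441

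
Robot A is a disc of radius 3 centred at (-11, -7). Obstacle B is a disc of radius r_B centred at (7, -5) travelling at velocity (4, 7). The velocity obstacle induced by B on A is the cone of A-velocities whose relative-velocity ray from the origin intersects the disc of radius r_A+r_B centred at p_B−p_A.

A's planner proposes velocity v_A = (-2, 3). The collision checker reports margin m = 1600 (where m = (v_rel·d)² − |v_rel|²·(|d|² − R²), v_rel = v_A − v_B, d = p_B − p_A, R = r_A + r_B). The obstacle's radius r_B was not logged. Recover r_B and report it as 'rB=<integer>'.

m = 1600
d = (18, 2);  v_rel = (-6, -4),  |v_rel|² = 52
v_rel×d = (-6)·(2) − (-4)·(18) = 60
since m = R²·52 − 60²:  R² = (3600 + 1600) / 52 = 100
R = √100 = 10  ⇒  r_B = 10 − 3 = 7

rB=7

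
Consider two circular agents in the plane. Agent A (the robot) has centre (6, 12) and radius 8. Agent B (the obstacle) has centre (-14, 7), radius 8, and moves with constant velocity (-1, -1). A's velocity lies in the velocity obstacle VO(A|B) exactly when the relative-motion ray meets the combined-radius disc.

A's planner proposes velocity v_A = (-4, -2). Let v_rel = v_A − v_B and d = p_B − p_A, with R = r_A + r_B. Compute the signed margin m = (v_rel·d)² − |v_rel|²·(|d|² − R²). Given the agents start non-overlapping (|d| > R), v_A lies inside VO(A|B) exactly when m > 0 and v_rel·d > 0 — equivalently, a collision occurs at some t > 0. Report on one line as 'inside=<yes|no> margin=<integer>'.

d = (-20, -5),  |d|² = 425;  R = 8+8 = 16,  c = 425−16² = 169
v_rel = (-3, -1),  |v_rel|² = 10;  v_rel·d = (-3)·(-20) + (-1)·(-5) = 65
10·t² − 130·t + 169 = 0  ⇒  m = 65² − 10·169 = 2535
m = 2535 > 0,  v_rel·d = 65 > 0  ⇒  inside

inside=yes margin=2535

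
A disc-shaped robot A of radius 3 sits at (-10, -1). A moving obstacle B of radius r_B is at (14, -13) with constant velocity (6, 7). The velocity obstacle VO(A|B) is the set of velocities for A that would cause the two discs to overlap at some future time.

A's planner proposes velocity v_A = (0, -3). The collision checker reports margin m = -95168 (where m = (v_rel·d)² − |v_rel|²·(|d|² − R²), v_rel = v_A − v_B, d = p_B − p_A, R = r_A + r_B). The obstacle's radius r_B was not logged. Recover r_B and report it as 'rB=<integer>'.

m = -95168
d = (24, -12);  v_rel = (-6, -10),  |v_rel|² = 136
v_rel×d = (-6)·(-12) − (-10)·(24) = 312
since m = R²·136 − 312²:  R² = (97344 + -95168) / 136 = 16
R = √16 = 4  ⇒  r_B = 4 − 3 = 1

rB=1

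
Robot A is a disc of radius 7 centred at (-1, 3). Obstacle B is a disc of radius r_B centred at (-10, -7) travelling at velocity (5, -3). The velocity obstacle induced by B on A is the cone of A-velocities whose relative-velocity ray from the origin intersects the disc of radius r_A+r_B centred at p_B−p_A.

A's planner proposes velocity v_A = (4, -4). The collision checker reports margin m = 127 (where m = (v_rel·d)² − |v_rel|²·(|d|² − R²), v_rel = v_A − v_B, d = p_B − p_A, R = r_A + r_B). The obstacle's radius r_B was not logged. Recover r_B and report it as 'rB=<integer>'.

m = 127
d = (-9, -10);  v_rel = (-1, -1),  |v_rel|² = 2
v_rel×d = (-1)·(-10) − (-1)·(-9) = 1
since m = R²·2 − 1²:  R² = (1 + 127) / 2 = 64
R = √64 = 8  ⇒  r_B = 8 − 7 = 1

rB=1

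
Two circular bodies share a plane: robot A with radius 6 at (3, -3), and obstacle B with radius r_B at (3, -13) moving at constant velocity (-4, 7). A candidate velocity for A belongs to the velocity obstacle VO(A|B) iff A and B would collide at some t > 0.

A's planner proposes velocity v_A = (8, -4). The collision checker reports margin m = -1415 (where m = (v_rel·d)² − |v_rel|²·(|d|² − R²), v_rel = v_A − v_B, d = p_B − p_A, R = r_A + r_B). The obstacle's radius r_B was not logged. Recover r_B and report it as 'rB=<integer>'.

m = -1415
d = (0, -10);  v_rel = (12, -11),  |v_rel|² = 265
v_rel×d = (12)·(-10) − (-11)·(0) = -120
since m = R²·265 − (-120)²:  R² = (14400 + -1415) / 265 = 49
R = √49 = 7  ⇒  r_B = 7 − 6 = 1

rB=1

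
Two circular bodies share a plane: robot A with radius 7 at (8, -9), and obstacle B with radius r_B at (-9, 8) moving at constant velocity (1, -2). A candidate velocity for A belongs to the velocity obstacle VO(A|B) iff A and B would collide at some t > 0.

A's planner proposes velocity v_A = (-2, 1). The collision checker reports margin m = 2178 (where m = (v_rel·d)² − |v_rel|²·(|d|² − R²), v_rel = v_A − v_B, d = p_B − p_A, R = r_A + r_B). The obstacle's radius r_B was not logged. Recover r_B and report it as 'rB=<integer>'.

m = 2178
d = (-17, 17);  v_rel = (-3, 3),  |v_rel|² = 18
v_rel×d = (-3)·(17) − (3)·(-17) = 0
since m = R²·18 − 0²:  R² = (0 + 2178) / 18 = 121
R = √121 = 11  ⇒  r_B = 11 − 7 = 4

rB=4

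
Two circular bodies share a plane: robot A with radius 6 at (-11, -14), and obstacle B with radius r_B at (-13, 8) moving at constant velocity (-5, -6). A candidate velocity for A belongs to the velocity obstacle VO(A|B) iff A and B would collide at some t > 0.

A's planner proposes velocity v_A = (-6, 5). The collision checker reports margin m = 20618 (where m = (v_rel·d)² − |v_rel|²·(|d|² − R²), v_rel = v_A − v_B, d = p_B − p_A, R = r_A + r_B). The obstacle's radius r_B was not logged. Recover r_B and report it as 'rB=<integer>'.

m = 20618
d = (-2, 22);  v_rel = (-1, 11),  |v_rel|² = 122
v_rel×d = (-1)·(22) − (11)·(-2) = 0
since m = R²·122 − 0²:  R² = (0 + 20618) / 122 = 169
R = √169 = 13  ⇒  r_B = 13 − 6 = 7

rB=7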